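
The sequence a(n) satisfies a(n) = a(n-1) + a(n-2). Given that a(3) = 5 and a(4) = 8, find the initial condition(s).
Work backwards using a(k) = a(k+2) - a(k+1):
a(2) = a(4) - a(3) = 8 - 5 = 3
a(1) = a(3) - a(2) = 5 - 3 = 2
a(0) = a(2) - a(1) = 3 - 2 = 1

a(0) = 1, a(1) = 2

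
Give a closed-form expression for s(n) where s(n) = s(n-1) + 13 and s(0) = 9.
Recurrence: s(n) = s(n-1) + 13, initial: s(0) = 9.
Each step adds 13, so s(n) = s(0) + 13n = 13n + 9.

s(n) = 13n + 9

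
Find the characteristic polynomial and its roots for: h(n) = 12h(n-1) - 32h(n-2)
Substitute h(n) = rⁿ and divide through by rⁿ⁻²: r² - 12r + 32 = 0
Factor: (r - 8)(r - 4) = 0, so r = 8, 4.
General solution: h(n) = A·8ⁿ + B·4ⁿ

Characteristic: r² - 12r + 32 = 0, Roots: r = 8, 4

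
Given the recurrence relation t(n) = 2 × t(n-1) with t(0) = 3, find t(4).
Computing step by step:
t(0) = 3
t(1) = 2 × 3 = 6
t(2) = 2 × 6 = 12
t(3) = 2 × 12 = 24
t(4) = 2 × 24 = 48

48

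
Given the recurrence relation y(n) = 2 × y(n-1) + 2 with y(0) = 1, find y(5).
Computing step by step:
y(0) = 1
y(1) = 2 × 1 + 2 = 4
y(2) = 2 × 4 + 2 = 10
y(3) = 2 × 10 + 2 = 22
y(4) = 2 × 22 + 2 = 46
y(5) = 2 × 46 + 2 = 94

94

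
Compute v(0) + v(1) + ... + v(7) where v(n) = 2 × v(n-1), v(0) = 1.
Computing the sequence terms: 1, 2, 4, 8, 16, 32, 64, 128
Adding these values together:

255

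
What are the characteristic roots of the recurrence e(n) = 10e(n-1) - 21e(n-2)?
Substitute e(n) = rⁿ and divide through by rⁿ⁻²: r² - 10r + 21 = 0
Factor: (r - 7)(r - 3) = 0, so r = 7, 3.
General solution: e(n) = A·7ⁿ + B·3ⁿ

Characteristic: r² - 10r + 21 = 0, Roots: r = 7, 3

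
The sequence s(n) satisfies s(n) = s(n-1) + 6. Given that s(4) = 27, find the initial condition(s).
s(4) = s(0) + 4·6, so s(0) = 27 - 24 = 3.

s(0) = 3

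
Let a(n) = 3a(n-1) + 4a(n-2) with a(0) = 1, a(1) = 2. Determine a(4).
Computing the sequence terms:
1, 2, 10, 38, 154

154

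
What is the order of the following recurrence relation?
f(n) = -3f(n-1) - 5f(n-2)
The order is the largest lag k for which f(n-k) appears. Here the deepest term is f(n-2), so the order is 2.

Order 2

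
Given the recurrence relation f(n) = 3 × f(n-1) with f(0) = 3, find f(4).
Computing step by step:
f(0) = 3
f(1) = 3 × 3 = 9
f(2) = 3 × 9 = 27
f(3) = 3 × 27 = 81
f(4) = 3 × 81 = 243

243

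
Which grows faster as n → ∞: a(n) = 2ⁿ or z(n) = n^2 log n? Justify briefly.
Comparing growth rates:
Growth-rate hierarchy: log n ≺ any polynomial ≺ any exponential cⁿ (c>1) ≺ n! ≺ nⁿ.
exponential base 2 dominates polynomial degree 2 (with log factor) asymptotically.

a(n) grows faster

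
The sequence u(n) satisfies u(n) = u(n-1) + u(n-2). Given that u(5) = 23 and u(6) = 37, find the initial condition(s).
Work backwards using u(k) = u(k+2) - u(k+1):
u(4) = u(6) - u(5) = 37 - 23 = 14
u(3) = u(5) - u(4) = 23 - 14 = 9
u(2) = u(4) - u(3) = 14 - 9 = 5
u(1) = u(3) - u(2) = 9 - 5 = 4
u(0) = u(2) - u(1) = 5 - 4 = 1

u(0) = 1, u(1) = 4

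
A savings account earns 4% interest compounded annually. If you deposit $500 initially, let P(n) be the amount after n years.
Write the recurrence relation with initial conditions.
Each year the balance grows by 4%, i.e. is multiplied by 1 + 4/100 = 1.04, so P(n) = 1.04 × P(n-1). The initial deposit gives P(0) = 500.
Unrolling gives the closed form P(n) = 500 × (1.04)ⁿ.

P(n) = 1.04 × P(n-1), P(0) = 500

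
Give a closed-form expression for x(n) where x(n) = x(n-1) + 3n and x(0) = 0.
Recurrence: x(n) = x(n-1) + 3n, initial: x(0) = 0.
Telescoping: x(n) = x(0) + 3·Σᵢ₌₁ⁿ i = 0 + 3·n(n+1)/2.

x(n) = 3·n(n+1)/2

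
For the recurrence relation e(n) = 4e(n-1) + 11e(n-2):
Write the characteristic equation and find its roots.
Substitute e(n) = rⁿ and divide through by rⁿ⁻²: r² - 4r - 11 = 0
Discriminant: 4² + 4·11 = 60, not a perfect square, so by the quadratic formula r = (4 ± √60)/2.
General solution: e(n) = A·r₁ⁿ + B·r₂ⁿ where r₁,r₂ = (4 ± √60)/2

Characteristic: r² - 4r - 11 = 0, Roots: r = (4 ± √60)/2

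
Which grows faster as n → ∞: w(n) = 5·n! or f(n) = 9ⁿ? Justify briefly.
Comparing growth rates:
Growth-rate hierarchy: log n ≺ any polynomial ≺ any exponential cⁿ (c>1) ≺ n! ≺ nⁿ.
factorial dominates exponential base 9 asymptotically.

w(n) grows faster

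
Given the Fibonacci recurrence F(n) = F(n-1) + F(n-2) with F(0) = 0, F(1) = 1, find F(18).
Computing the sequence terms:
0, 1, 1, 2, 3, 5, 8, 13, 21, 34, 55, 89, 144, 233, 377, 610, 987, 1597, 2584

2584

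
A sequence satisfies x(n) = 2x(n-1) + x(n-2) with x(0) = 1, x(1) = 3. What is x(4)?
Computing the sequence terms:
1, 3, 7, 17, 41

41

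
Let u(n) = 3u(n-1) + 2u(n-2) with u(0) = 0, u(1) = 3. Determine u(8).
Computing the sequence terms:
0, 3, 9, 33, 117, 417, 1485, 5289, 18837

18837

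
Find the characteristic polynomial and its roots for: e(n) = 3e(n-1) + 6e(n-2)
Substitute e(n) = rⁿ and divide through by rⁿ⁻²: r² - 3r - 6 = 0
Discriminant: 3² + 4·6 = 33, not a perfect square, so by the quadratic formula r = (3 ± √33)/2.
General solution: e(n) = A·r₁ⁿ + B·r₂ⁿ where r₁,r₂ = (3 ± √33)/2

Characteristic: r² - 3r - 6 = 0, Roots: r = (3 ± √33)/2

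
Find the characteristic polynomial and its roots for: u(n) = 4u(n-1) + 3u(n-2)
Substitute u(n) = rⁿ and divide through by rⁿ⁻²: r² - 4r - 3 = 0
Discriminant: 4² + 4·3 = 28, not a perfect square, so by the quadratic formula r = (4 ± √28)/2.
General solution: u(n) = A·r₁ⁿ + B·r₂ⁿ where r₁,r₂ = (4 ± √28)/2

Characteristic: r² - 4r - 3 = 0, Roots: r = (4 ± √28)/2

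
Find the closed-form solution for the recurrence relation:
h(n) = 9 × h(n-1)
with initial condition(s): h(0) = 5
Recurrence: h(n) = 9 × h(n-1), initial: h(0) = 5.
Each term is 9 times the previous, so this is geometric with ratio 9. After n steps: h(n) = h(0)·9ⁿ = 5·9ⁿ.

h(n) = 5·9ⁿ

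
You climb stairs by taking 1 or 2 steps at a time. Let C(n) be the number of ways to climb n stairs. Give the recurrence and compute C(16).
Condition on the size of the last step (1 to 2): before it there were n-1, …, n-2 stairs climbed, and these cases are disjoint, so C(n) = C(n-1) + C(n-2) (Fibonacci-type sequence).
Initial conditions by direct count (compositions of i into parts ≤ 2): C(1) = 1; C(2) = 2.
Iterating the recurrence: C(3) = 3, C(4) = 5, C(5) = 8, C(6) = 13, C(7) = 21, C(8) = 34, C(9) = 55, C(10) = 89, C(11) = 144, C(12) = 233, C(13) = 377, C(14) = 610, C(15) = 987, C(16) = 1597.

C(n) = C(n-1) + C(n-2), C(1) = 1, C(2) = 2; C(16) = 1597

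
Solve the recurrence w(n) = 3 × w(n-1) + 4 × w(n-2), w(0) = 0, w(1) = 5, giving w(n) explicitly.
Recurrence: w(n) = 3 × w(n-1) + 4 × w(n-2), initial: w(0) = 0, w(1) = 5.
Characteristic equation: r² - 3r - 4 = 0, which factors as (r - 4)(r + 1) = 0, so r = 4, -1. General solution w(n) = A·4ⁿ + B·(-1)ⁿ. From w(0) = 0: A + B = 0. From w(1) = 5: 4A - 1B = 5. Solving gives A = 1, B = -1.

w(n) = 4ⁿ - (-1)ⁿ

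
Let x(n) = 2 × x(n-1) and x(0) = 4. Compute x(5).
Computing step by step:
x(0) = 4
x(1) = 2 × 4 = 8
x(2) = 2 × 8 = 16
x(3) = 2 × 16 = 32
x(4) = 2 × 32 = 64
x(5) = 2 × 64 = 128

128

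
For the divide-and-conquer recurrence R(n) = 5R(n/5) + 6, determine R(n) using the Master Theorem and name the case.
Master Theorem template: R(n) = a·R(n/b) + f(n).
Here: a=5, b=5, f(n)=6
Compute log_b(a) = log_5(5) = 1.
f(n) = 6 = O(n^(1-ε)) with ε = 1. Case 1: R(n) = Θ(n^log_b(a)) = Θ(n).

Case 1: R(n) = Θ(n)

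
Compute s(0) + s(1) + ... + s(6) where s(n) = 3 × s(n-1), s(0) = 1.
Computing the sequence terms: 1, 3, 9, 27, 81, 243, 729
Adding these values together:

1093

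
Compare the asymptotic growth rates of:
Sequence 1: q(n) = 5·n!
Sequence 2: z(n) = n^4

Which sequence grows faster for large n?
Comparing growth rates:
Growth-rate hierarchy: log n ≺ any polynomial ≺ any exponential cⁿ (c>1) ≺ n! ≺ nⁿ.
factorial dominates polynomial degree 4 asymptotically.

q(n) grows faster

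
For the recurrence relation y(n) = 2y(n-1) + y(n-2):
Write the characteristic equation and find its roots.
Substitute y(n) = rⁿ and divide through by rⁿ⁻²: r² - 2r - 1 = 0
Discriminant: 2² + 4·1 = 8, not a perfect square, so by the quadratic formula r = (2 ± √8)/2.
General solution: y(n) = A·r₁ⁿ + B·r₂ⁿ where r₁,r₂ = (2 ± √8)/2

Characteristic: r² - 2r - 1 = 0, Roots: r = (2 ± √8)/2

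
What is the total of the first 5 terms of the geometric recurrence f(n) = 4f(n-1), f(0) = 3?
Computing the sequence terms: 3, 12, 48, 192, 768
Adding these values together:

1023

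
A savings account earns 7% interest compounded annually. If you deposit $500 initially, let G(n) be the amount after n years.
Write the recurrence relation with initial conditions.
Each year the balance grows by 7%, i.e. is multiplied by 1 + 7/100 = 1.07, so G(n) = 1.07 × G(n-1). The initial deposit gives G(0) = 500.
Unrolling gives the closed form G(n) = 500 × (1.07)ⁿ.

G(n) = 1.07 × G(n-1), G(0) = 500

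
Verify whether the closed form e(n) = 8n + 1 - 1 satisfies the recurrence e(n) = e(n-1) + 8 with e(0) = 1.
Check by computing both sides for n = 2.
From the recurrence with e(0) = 1:
  e(0) = 1, e(1) = 9, e(2) = 17
  so the recurrence gives e(2) = 17.
From the proposed closed form e(n) = 8n + 1 - 1:
  e(2) = 16.
The recurrence gives 17 but the closed form gives 16, so the closed form does not satisfy the recurrence.

No, the closed form is incorrect.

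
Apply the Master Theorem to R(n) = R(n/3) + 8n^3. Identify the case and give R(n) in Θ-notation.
Master Theorem template: R(n) = a·R(n/b) + f(n).
Here: a=1, b=3, f(n)=8n^3
Compute log_b(a) = log_3(1) = 0.
f(n) = 8n^3 = Ω(n^(0+ε)) with ε = 3, and the regularity condition holds (a·f(n/b) = (a/b^3)·f(n) with a/b^3 = 3^-3 < 1). Case 3: R(n) = Θ(f(n)) = Θ(n^3).

Case 3: R(n) = Θ(n^3)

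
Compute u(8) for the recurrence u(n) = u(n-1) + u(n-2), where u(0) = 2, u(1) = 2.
Computing the sequence terms:
2, 2, 4, 6, 10, 16, 26, 42, 68

68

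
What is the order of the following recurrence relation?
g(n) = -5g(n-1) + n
The order is the largest lag k for which g(n-k) appears. Here the deepest term is g(n-1) (the n term is non-homogeneous and does not affect the order), so the order is 1.

Order 1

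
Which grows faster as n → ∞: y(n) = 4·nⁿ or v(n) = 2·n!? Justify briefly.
Comparing growth rates:
Growth-rate hierarchy: log n ≺ any polynomial ≺ any exponential cⁿ (c>1) ≺ n! ≺ nⁿ.
super-exponential nⁿ dominates factorial asymptotically.

y(n) grows faster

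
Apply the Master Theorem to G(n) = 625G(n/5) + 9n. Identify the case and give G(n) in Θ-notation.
Master Theorem template: G(n) = a·G(n/b) + f(n).
Here: a=625, b=5, f(n)=9n
Compute log_b(a) = log_5(625) = 4.
f(n) = 9n = O(n^(4-ε)) with ε = 3. Case 1: G(n) = Θ(n^log_b(a)) = Θ(n^4).

Case 1: G(n) = Θ(n^4)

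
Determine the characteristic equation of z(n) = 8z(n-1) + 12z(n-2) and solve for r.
Substitute z(n) = rⁿ and divide through by rⁿ⁻²: r² - 8r - 12 = 0
Discriminant: 8² + 4·12 = 112, not a perfect square, so by the quadratic formula r = (8 ± √112)/2.
General solution: z(n) = A·r₁ⁿ + B·r₂ⁿ where r₁,r₂ = (8 ± √112)/2

Characteristic: r² - 8r - 12 = 0, Roots: r = (8 ± √112)/2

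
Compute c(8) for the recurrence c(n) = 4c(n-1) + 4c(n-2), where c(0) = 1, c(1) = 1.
Computing the sequence terms:
1, 1, 8, 36, 176, 848, 4096, 19776, 95488

95488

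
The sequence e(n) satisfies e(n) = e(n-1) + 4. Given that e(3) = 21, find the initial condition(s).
e(3) = e(0) + 3·4, so e(0) = 21 - 12 = 9.

e(0) = 9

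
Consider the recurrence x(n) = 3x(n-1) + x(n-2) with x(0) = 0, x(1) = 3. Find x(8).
Computing the sequence terms:
0, 3, 9, 30, 99, 327, 1080, 3567, 11781

11781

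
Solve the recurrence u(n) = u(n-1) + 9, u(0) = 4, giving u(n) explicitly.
Recurrence: u(n) = u(n-1) + 9, initial: u(0) = 4.
Each step adds 9, so u(n) = u(0) + 9n = 9n + 4.

u(n) = 9n + 4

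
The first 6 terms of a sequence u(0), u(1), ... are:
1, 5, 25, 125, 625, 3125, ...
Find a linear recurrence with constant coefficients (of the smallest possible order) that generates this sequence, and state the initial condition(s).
Look for the lowest-order linear relation among consecutive terms.
Observation: each term is 5× the previous.
Check at n=2: 5·5 = 25. ✓

u(n) = 5 × u(n-1), u(0) = 1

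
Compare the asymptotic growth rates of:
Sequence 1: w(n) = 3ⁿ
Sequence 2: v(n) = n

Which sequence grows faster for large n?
Comparing growth rates:
Growth-rate hierarchy: log n ≺ any polynomial ≺ any exponential cⁿ (c>1) ≺ n! ≺ nⁿ.
exponential base 3 dominates polynomial degree 1 asymptotically.

w(n) grows faster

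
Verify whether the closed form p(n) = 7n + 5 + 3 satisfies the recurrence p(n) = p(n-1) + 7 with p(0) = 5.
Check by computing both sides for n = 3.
From the recurrence with p(0) = 5:
  p(0) = 5, p(1) = 12, p(2) = 19, p(3) = 26
  so the recurrence gives p(3) = 26.
From the proposed closed form p(n) = 7n + 5 + 3:
  p(3) = 29.
The recurrence gives 26 but the closed form gives 29, so the closed form does not satisfy the recurrence.

No, the closed form is incorrect.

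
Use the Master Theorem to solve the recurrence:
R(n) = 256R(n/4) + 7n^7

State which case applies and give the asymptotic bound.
Master Theorem template: R(n) = a·R(n/b) + f(n).
Here: a=256, b=4, f(n)=7n^7
Compute log_b(a) = log_4(256) = 4.
f(n) = 7n^7 = Ω(n^(4+ε)) with ε = 3, and the regularity condition holds (a·f(n/b) = (a/b^7)·f(n) with a/b^7 = 4^-3 < 1). Case 3: R(n) = Θ(f(n)) = Θ(n^7).

Case 3: R(n) = Θ(n^7)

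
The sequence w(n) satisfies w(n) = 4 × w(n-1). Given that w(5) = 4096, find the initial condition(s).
In general w(n) = 4ⁿ · w(0). At n = 5: w(0) = w(5) / 4^5 = 4096 / 1024 = 4.

w(0) = 4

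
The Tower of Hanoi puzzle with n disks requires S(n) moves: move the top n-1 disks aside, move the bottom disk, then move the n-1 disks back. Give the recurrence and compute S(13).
Moving n disks = move the top n-1 disks aside (S(n-1) moves) + move the largest disk (1 move) + move the n-1 disks back on top (S(n-1) moves), so S(n) = 2S(n-1) + 1, with S(1) = 1 (a single disk takes one move).
First terms: 1, 3, 7, 15, 31, 63, … — each is one less than a power of 2. Indeed S(n) + 1 = 2(S(n-1) + 1) with S(1) + 1 = 2, so S(n) + 1 = 2ⁿ and S(n) = 2ⁿ - 1.
Hence S(13) = 2^13 - 1 = 8192 - 1 = 8191.

S(n) = 2S(n-1) + 1, S(1) = 1; S(13) = 8191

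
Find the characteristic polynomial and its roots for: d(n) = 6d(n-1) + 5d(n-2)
Substitute d(n) = rⁿ and divide through by rⁿ⁻²: r² - 6r - 5 = 0
Discriminant: 6² + 4·5 = 56, not a perfect square, so by the quadratic formula r = (6 ± √56)/2.
General solution: d(n) = A·r₁ⁿ + B·r₂ⁿ where r₁,r₂ = (6 ± √56)/2

Characteristic: r² - 6r - 5 = 0, Roots: r = (6 ± √56)/2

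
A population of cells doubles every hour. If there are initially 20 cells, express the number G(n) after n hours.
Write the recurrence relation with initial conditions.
Each hour multiplies the count by 2, so the count after n hours depends only on the count after n-1 hours: G(n) = 2 × G(n-1). The starting count gives G(0) = 20.
Unrolling n times gives the closed form G(n) = 20 × 2ⁿ.

G(n) = 2 × G(n-1), G(0) = 20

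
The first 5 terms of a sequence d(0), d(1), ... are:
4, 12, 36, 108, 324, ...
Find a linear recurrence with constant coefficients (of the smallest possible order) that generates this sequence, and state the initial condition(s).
Look for the lowest-order linear relation among consecutive terms.
Observation: each term is 3× the previous.
Check at n=2: 3·12 = 36. ✓

d(n) = 3 × d(n-1), d(0) = 4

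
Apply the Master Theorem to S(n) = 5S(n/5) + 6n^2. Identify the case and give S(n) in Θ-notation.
Master Theorem template: S(n) = a·S(n/b) + f(n).
Here: a=5, b=5, f(n)=6n^2
Compute log_b(a) = log_5(5) = 1.
f(n) = 6n^2 = Ω(n^(1+ε)) with ε = 1, and the regularity condition holds (a·f(n/b) = (a/b^2)·f(n) with a/b^2 = 5^-1 < 1). Case 3: S(n) = Θ(f(n)) = Θ(n^2).

Case 3: S(n) = Θ(n^2)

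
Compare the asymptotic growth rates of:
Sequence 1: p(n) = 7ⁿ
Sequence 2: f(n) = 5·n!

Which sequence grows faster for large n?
Comparing growth rates:
Growth-rate hierarchy: log n ≺ any polynomial ≺ any exponential cⁿ (c>1) ≺ n! ≺ nⁿ.
factorial dominates exponential base 7 asymptotically.

f(n) grows faster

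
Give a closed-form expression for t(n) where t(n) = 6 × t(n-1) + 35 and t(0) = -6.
Recurrence: t(n) = 6 × t(n-1) + 35, initial: t(0) = -6.
Try t(n) = A·6ⁿ + C. Substituting: A·6ⁿ + C = 6(A·6ⁿ⁻¹ + C) + 35 = A·6ⁿ + 6C + 35, so C = 6C + 35, giving C = -7. Then t(0) = A - 7 = -6 gives A = 1.

t(n) = 6ⁿ - 7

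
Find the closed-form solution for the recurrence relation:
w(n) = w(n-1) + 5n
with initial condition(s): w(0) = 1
Recurrence: w(n) = w(n-1) + 5n, initial: w(0) = 1.
Telescoping: w(n) = w(0) + 5·Σᵢ₌₁ⁿ i = 1 + 5·n(n+1)/2.

w(n) = 5·n(n+1)/2 + 1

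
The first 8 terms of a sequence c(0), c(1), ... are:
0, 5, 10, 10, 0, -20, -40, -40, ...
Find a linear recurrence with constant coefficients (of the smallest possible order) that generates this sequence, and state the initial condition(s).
Look for the lowest-order linear relation among consecutive terms.
Observation: c(n) - 2·c(n-1) - (-2)·c(n-2) = 0 holds for the shown terms, and no order-1 relation c(n) = α·c(n-1) + β fits.
Check at n=3: 2·10 + (-2)·5 = 10. ✓

c(n) = 2c(n-1) - 2c(n-2), c(0) = 0, c(1) = 5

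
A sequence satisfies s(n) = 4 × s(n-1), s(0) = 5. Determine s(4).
Computing step by step:
s(0) = 5
s(1) = 4 × 5 = 20
s(2) = 4 × 20 = 80
s(3) = 4 × 80 = 320
s(4) = 4 × 320 = 1280

1280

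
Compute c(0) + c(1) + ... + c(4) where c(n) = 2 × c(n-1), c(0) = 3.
Computing the sequence terms: 3, 6, 12, 24, 48
Adding these values together:

93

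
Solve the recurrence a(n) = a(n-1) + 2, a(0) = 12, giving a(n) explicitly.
Recurrence: a(n) = a(n-1) + 2, initial: a(0) = 12.
Each step adds 2, so a(n) = a(0) + 2n = 2n + 12.

a(n) = 2n + 12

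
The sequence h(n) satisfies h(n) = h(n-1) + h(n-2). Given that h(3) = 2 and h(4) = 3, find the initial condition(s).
Work backwards using h(k) = h(k+2) - h(k+1):
h(2) = h(4) - h(3) = 3 - 2 = 1
h(1) = h(3) - h(2) = 2 - 1 = 1
h(0) = h(2) - h(1) = 1 - 1 = 0

h(0) = 0, h(1) = 1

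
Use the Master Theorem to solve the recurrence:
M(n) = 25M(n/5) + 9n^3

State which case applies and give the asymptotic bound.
Master Theorem template: M(n) = a·M(n/b) + f(n).
Here: a=25, b=5, f(n)=9n^3
Compute log_b(a) = log_5(25) = 2.
f(n) = 9n^3 = Ω(n^(2+ε)) with ε = 1, and the regularity condition holds (a·f(n/b) = (a/b^3)·f(n) with a/b^3 = 5^-1 < 1). Case 3: M(n) = Θ(f(n)) = Θ(n^3).

Case 3: M(n) = Θ(n^3)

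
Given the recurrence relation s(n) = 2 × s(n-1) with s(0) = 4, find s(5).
Computing step by step:
s(0) = 4
s(1) = 2 × 4 = 8
s(2) = 2 × 8 = 16
s(3) = 2 × 16 = 32
s(4) = 2 × 32 = 64
s(5) = 2 × 64 = 128

128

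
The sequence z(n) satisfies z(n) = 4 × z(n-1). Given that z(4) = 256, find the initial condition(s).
In general z(n) = 4ⁿ · z(0). At n = 4: z(0) = z(4) / 4^4 = 256 / 256 = 1.

z(0) = 1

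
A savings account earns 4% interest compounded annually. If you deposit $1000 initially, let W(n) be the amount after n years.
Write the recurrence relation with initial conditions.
Each year the balance grows by 4%, i.e. is multiplied by 1 + 4/100 = 1.04, so W(n) = 1.04 × W(n-1). The initial deposit gives W(0) = 1000.
Unrolling gives the closed form W(n) = 1000 × (1.04)ⁿ.

W(n) = 1.04 × W(n-1), W(0) = 1000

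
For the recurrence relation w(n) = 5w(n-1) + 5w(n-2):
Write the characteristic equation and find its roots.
Substitute w(n) = rⁿ and divide through by rⁿ⁻²: r² - 5r - 5 = 0
Discriminant: 5² + 4·5 = 45, not a perfect square, so by the quadratic formula r = (5 ± √45)/2.
General solution: w(n) = A·r₁ⁿ + B·r₂ⁿ where r₁,r₂ = (5 ± √45)/2

Characteristic: r² - 5r - 5 = 0, Roots: r = (5 ± √45)/2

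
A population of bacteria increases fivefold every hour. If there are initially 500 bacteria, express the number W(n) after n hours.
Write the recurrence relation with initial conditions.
Each hour multiplies the count by 5, so the count after n hours depends only on the count after n-1 hours: W(n) = 5 × W(n-1). The starting count gives W(0) = 500.
Unrolling n times gives the closed form W(n) = 500 × 5ⁿ.

W(n) = 5 × W(n-1), W(0) = 500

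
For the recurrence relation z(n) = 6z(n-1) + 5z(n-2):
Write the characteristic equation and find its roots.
Substitute z(n) = rⁿ and divide through by rⁿ⁻²: r² - 6r - 5 = 0
Discriminant: 6² + 4·5 = 56, not a perfect square, so by the quadratic formula r = (6 ± √56)/2.
General solution: z(n) = A·r₁ⁿ + B·r₂ⁿ where r₁,r₂ = (6 ± √56)/2

Characteristic: r² - 6r - 5 = 0, Roots: r = (6 ± √56)/2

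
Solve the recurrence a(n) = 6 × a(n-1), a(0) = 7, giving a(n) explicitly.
Recurrence: a(n) = 6 × a(n-1), initial: a(0) = 7.
Each term is 6 times the previous, so this is geometric with ratio 6. After n steps: a(n) = a(0)·6ⁿ = 7·6ⁿ.

a(n) = 7·6ⁿ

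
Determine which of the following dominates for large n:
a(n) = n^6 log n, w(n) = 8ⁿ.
Comparing growth rates:
Growth-rate hierarchy: log n ≺ any polynomial ≺ any exponential cⁿ (c>1) ≺ n! ≺ nⁿ.
exponential base 8 dominates polynomial degree 6 (with log factor) asymptotically.

w(n) grows faster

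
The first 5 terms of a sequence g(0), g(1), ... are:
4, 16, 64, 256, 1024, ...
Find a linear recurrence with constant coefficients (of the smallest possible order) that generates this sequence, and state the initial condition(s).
Look for the lowest-order linear relation among consecutive terms.
Observation: each term is 4× the previous.
Check at n=2: 4·16 = 64. ✓

g(n) = 4 × g(n-1), g(0) = 4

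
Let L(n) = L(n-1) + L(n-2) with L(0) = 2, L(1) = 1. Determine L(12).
Computing the sequence terms:
2, 1, 3, 4, 7, 11, 18, 29, 47, 76, 123, 199, 322

322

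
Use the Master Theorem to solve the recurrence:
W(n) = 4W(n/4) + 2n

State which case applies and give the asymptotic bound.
Master Theorem template: W(n) = a·W(n/b) + f(n).
Here: a=4, b=4, f(n)=2n
Compute log_b(a) = log_4(4) = 1.
f(n) = 2n = Θ(n). Case 2: W(n) = Θ(n log n).

Case 2: W(n) = Θ(n log n)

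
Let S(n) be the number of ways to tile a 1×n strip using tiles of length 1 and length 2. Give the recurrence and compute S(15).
Condition on the last tile: it has length 1 (leaving a 1×(n-1) strip) or length 2 (leaving a 1×(n-2) strip), so S(n) = S(n-1) + S(n-2) (order-2 linear recurrence).
For 0 ≤ i < 2 only unit tiles fit, so S(i) = 1.
Iterating the recurrence: S(2) = 2, S(3) = 3, S(4) = 5, S(5) = 8, S(6) = 13, S(7) = 21, S(8) = 34, S(9) = 55, S(10) = 89, S(11) = 144, S(12) = 233, S(13) = 377, S(14) = 610, S(15) = 987.

S(n) = S(n-1) + S(n-2), with S(i) = 1 for 0 ≤ i < 2; S(15) = 987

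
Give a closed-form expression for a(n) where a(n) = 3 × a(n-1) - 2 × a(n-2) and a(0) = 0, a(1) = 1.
Recurrence: a(n) = 3 × a(n-1) - 2 × a(n-2), initial: a(0) = 0, a(1) = 1.
Characteristic equation: r² - 3r + 2 = 0, which factors as (r - 2)(r - 1) = 0, so r = 2, 1. General solution a(n) = A·2ⁿ + B·1ⁿ. From a(0) = 0: A + B = 0. From a(1) = 1: 2A + 1B = 1. Solving gives A = 1, B = -1.

a(n) = 2ⁿ - 1ⁿ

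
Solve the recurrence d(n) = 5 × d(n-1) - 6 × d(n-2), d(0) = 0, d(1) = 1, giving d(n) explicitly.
Recurrence: d(n) = 5 × d(n-1) - 6 × d(n-2), initial: d(0) = 0, d(1) = 1.
Characteristic equation: r² - 5r + 6 = 0, which factors as (r - 3)(r - 2) = 0, so r = 3, 2. General solution d(n) = A·3ⁿ + B·2ⁿ. From d(0) = 0: A + B = 0. From d(1) = 1: 3A + 2B = 1. Solving gives A = 1, B = -1.

d(n) = 3ⁿ - 2ⁿ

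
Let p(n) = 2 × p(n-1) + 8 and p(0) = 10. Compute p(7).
Computing step by step:
p(0) = 10
p(1) = 2 × 10 + 8 = 28
p(2) = 2 × 28 + 8 = 64
p(3) = 2 × 64 + 8 = 136
p(4) = 2 × 136 + 8 = 280
p(5) = 2 × 280 + 8 = 568
p(6) = 2 × 568 + 8 = 1144
p(7) = 2 × 1144 + 8 = 2296

2296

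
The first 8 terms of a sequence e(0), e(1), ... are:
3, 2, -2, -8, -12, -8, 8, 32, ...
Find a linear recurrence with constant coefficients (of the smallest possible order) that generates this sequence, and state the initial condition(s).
Look for the lowest-order linear relation among consecutive terms.
Observation: e(n) - 2·e(n-1) - (-2)·e(n-2) = 0 holds for the shown terms, and no order-1 relation e(n) = α·e(n-1) + β fits.
Check at n=3: 2·-2 + (-2)·2 = -8. ✓

e(n) = 2e(n-1) - 2e(n-2), e(0) = 3, e(1) = 2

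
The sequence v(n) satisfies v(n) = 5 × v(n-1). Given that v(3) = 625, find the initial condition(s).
In general v(n) = 5ⁿ · v(0). At n = 3: v(0) = v(3) / 5^3 = 625 / 125 = 5.

v(0) = 5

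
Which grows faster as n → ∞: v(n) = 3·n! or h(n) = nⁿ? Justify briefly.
Comparing growth rates:
Growth-rate hierarchy: log n ≺ any polynomial ≺ any exponential cⁿ (c>1) ≺ n! ≺ nⁿ.
super-exponential nⁿ dominates factorial asymptotically.

h(n) grows faster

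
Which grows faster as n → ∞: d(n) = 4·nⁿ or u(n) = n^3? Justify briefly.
Comparing growth rates:
Growth-rate hierarchy: log n ≺ any polynomial ≺ any exponential cⁿ (c>1) ≺ n! ≺ nⁿ.
super-exponential nⁿ dominates polynomial degree 3 asymptotically.

d(n) grows faster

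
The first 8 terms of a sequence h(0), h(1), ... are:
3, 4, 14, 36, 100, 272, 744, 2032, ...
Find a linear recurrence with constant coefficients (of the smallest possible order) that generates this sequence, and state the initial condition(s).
Look for the lowest-order linear relation among consecutive terms.
Observation: h(n) - 2·h(n-1) - (2)·h(n-2) = 0 holds for the shown terms, and no order-1 relation h(n) = α·h(n-1) + β fits.
Check at n=3: 2·14 + (2)·4 = 36. ✓

h(n) = 2h(n-1) + 2h(n-2), h(0) = 3, h(1) = 4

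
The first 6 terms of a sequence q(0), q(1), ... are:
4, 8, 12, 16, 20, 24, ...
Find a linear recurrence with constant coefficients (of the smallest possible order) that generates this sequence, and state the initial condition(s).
Look for the lowest-order linear relation among consecutive terms.
Observation: consecutive differences are constant (= 4).
Check at n=2: 1·8 + 4 = 12. ✓

q(n) = q(n-1) + 4, q(0) = 4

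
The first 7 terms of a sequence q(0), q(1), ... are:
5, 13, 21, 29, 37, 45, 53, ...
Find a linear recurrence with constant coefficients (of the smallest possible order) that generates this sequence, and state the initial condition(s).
Look for the lowest-order linear relation among consecutive terms.
Observation: consecutive differences are constant (= 8).
Check at n=2: 1·13 + 8 = 21. ✓

q(n) = q(n-1) + 8, q(0) = 5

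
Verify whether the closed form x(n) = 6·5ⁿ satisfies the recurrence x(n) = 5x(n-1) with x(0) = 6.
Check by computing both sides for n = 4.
From the recurrence with x(0) = 6:
  x(0) = 6, x(1) = 30, x(2) = 150, x(3) = 750, x(4) = 3750
  so the recurrence gives x(4) = 3750.
From the proposed closed form x(n) = 6·5ⁿ:
  x(4) = 3750.
Both sides give 3750 at n = 4, and the initial condition(s) match, so the closed form is consistent.

Yes, the closed form is correct.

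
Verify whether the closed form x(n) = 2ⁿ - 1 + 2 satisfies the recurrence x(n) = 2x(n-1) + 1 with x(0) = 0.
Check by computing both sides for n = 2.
From the recurrence with x(0) = 0:
  x(0) = 0, x(1) = 1, x(2) = 3
  so the recurrence gives x(2) = 3.
From the proposed closed form x(n) = 2ⁿ - 1 + 2:
  x(2) = 5.
The recurrence gives 3 but the closed form gives 5, so the closed form does not satisfy the recurrence.

No, the closed form is incorrect.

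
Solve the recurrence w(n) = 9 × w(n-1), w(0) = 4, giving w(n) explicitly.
Recurrence: w(n) = 9 × w(n-1), initial: w(0) = 4.
Each term is 9 times the previous, so this is geometric with ratio 9. After n steps: w(n) = w(0)·9ⁿ = 4·9ⁿ.

w(n) = 4·9ⁿ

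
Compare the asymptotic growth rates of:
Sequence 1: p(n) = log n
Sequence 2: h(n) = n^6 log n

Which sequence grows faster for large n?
Comparing growth rates:
Growth-rate hierarchy: log n ≺ any polynomial ≺ any exponential cⁿ (c>1) ≺ n! ≺ nⁿ.
polynomial degree 6 (with log factor) dominates logarithmic asymptotically.

h(n) grows faster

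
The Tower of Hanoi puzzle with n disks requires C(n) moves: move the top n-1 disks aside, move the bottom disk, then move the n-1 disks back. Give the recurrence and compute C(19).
Moving n disks = move the top n-1 disks aside (C(n-1) moves) + move the largest disk (1 move) + move the n-1 disks back on top (C(n-1) moves), so C(n) = 2C(n-1) + 1, with C(1) = 1 (a single disk takes one move).
First terms: 1, 3, 7, 15, 31, 63, … — each is one less than a power of 2. Indeed C(n) + 1 = 2(C(n-1) + 1) with C(1) + 1 = 2, so C(n) + 1 = 2ⁿ and C(n) = 2ⁿ - 1.
Hence C(19) = 2^19 - 1 = 524288 - 1 = 524287.

C(n) = 2C(n-1) + 1, C(1) = 1; C(19) = 524287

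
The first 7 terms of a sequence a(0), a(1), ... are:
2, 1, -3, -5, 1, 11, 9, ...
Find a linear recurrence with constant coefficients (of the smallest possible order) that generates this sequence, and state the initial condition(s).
Look for the lowest-order linear relation among consecutive terms.
Observation: a(n) - 1·a(n-1) - (-2)·a(n-2) = 0 holds for the shown terms, and no order-1 relation a(n) = α·a(n-1) + β fits.
Check at n=3: 1·-3 + (-2)·1 = -5. ✓

a(n) = a(n-1) - 2a(n-2), a(0) = 2, a(1) = 1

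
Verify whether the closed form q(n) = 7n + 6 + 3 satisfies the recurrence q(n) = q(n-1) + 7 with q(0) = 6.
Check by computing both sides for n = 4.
From the recurrence with q(0) = 6:
  q(0) = 6, q(1) = 13, q(2) = 20, q(3) = 27, q(4) = 34
  so the recurrence gives q(4) = 34.
From the proposed closed form q(n) = 7n + 6 + 3:
  q(4) = 37.
The recurrence gives 34 but the closed form gives 37, so the closed form does not satisfy the recurrence.

No, the closed form is incorrect.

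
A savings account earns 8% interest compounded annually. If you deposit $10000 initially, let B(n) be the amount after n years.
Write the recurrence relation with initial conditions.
Each year the balance grows by 8%, i.e. is multiplied by 1 + 8/100 = 1.08, so B(n) = 1.08 × B(n-1). The initial deposit gives B(0) = 10000.
Unrolling gives the closed form B(n) = 10000 × (1.08)ⁿ.

B(n) = 1.08 × B(n-1), B(0) = 10000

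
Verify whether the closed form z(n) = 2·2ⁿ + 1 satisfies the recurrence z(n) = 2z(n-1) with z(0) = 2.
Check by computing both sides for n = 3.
From the recurrence with z(0) = 2:
  z(0) = 2, z(1) = 4, z(2) = 8, z(3) = 16
  so the recurrence gives z(3) = 16.
From the proposed closed form z(n) = 2·2ⁿ + 1:
  z(3) = 17.
The recurrence gives 16 but the closed form gives 17, so the closed form does not satisfy the recurrence.

No, the closed form is incorrect.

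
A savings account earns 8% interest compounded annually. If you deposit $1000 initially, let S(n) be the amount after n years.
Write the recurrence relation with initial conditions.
Each year the balance grows by 8%, i.e. is multiplied by 1 + 8/100 = 1.08, so S(n) = 1.08 × S(n-1). The initial deposit gives S(0) = 1000.
Unrolling gives the closed form S(n) = 1000 × (1.08)ⁿ.

S(n) = 1.08 × S(n-1), S(0) = 1000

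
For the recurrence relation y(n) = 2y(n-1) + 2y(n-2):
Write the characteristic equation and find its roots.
Substitute y(n) = rⁿ and divide through by rⁿ⁻²: r² - 2r - 2 = 0
Discriminant: 2² + 4·2 = 12, not a perfect square, so by the quadratic formula r = (2 ± √12)/2.
General solution: y(n) = A·r₁ⁿ + B·r₂ⁿ where r₁,r₂ = (2 ± √12)/2

Characteristic: r² - 2r - 2 = 0, Roots: r = (2 ± √12)/2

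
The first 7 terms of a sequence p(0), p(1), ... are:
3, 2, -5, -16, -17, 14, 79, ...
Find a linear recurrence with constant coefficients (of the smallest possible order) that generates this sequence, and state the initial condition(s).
Look for the lowest-order linear relation among consecutive terms.
Observation: p(n) - 2·p(n-1) - (-3)·p(n-2) = 0 holds for the shown terms, and no order-1 relation p(n) = α·p(n-1) + β fits.
Check at n=3: 2·-5 + (-3)·2 = -16. ✓

p(n) = 2p(n-1) - 3p(n-2), p(0) = 3, p(1) = 2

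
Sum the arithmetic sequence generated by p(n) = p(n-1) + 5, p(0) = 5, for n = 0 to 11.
Computing the sequence terms: 5, 10, 15, 20, 25, 30, 35, 40, 45, 50, 55, 60
Adding these values together:

390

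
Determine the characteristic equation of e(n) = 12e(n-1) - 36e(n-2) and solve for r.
Substitute e(n) = rⁿ and divide through by rⁿ⁻²: r² - 12r + 36 = 0
Factor: (r - 6)² = 0, so r = 6 (double root).
General solution: e(n) = (A + Bn)·6ⁿ

Characteristic: r² - 12r + 36 = 0, Roots: r = 6 (double root)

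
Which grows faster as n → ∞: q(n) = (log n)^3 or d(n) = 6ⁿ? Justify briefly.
Comparing growth rates:
Growth-rate hierarchy: log n ≺ any polynomial ≺ any exponential cⁿ (c>1) ≺ n! ≺ nⁿ.
exponential base 6 dominates polylogarithmic (log n)^3 asymptotically.

d(n) grows faster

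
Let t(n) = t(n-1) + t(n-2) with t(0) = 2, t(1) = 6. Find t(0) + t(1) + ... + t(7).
Computing the sequence terms: 2, 6, 8, 14, 22, 36, 58, 94
Adding these values together:

240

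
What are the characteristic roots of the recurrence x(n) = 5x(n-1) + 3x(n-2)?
Substitute x(n) = rⁿ and divide through by rⁿ⁻²: r² - 5r - 3 = 0
Discriminant: 5² + 4·3 = 37, not a perfect square, so by the quadratic formula r = (5 ± √37)/2.
General solution: x(n) = A·r₁ⁿ + B·r₂ⁿ where r₁,r₂ = (5 ± √37)/2

Characteristic: r² - 5r - 3 = 0, Roots: r = (5 ± √37)/2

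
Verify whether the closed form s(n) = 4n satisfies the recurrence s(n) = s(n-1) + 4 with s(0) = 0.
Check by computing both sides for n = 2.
From the recurrence with s(0) = 0:
  s(0) = 0, s(1) = 4, s(2) = 8
  so the recurrence gives s(2) = 8.
From the proposed closed form s(n) = 4n:
  s(2) = 8.
Both sides give 8 at n = 2, and the initial condition(s) match, so the closed form is consistent.

Yes, the closed form is correct.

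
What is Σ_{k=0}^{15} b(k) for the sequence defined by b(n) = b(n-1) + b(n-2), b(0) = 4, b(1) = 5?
Computing the sequence terms: 4, 5, 9, 14, 23, 37, 60, 97, 157, 254, 411, 665, 1076, 1741, 2817, 4558
Adding these values together:

11928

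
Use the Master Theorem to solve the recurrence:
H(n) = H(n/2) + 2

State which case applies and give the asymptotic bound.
Master Theorem template: H(n) = a·H(n/b) + f(n).
Here: a=1, b=2, f(n)=2
Compute log_b(a) = log_2(1) = 0.
f(n) = 2 = Θ(1). Case 2: H(n) = Θ(log n).

Case 2: H(n) = Θ(log n)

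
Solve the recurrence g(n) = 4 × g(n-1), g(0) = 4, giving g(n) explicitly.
Recurrence: g(n) = 4 × g(n-1), initial: g(0) = 4.
Each term is 4 times the previous, so this is geometric with ratio 4. After n steps: g(n) = g(0)·4ⁿ = 4·4ⁿ.

g(n) = 4·4ⁿ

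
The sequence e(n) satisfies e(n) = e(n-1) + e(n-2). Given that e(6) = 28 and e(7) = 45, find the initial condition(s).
Work backwards using e(k) = e(k+2) - e(k+1):
e(5) = e(7) - e(6) = 45 - 28 = 17
e(4) = e(6) - e(5) = 28 - 17 = 11
e(3) = e(5) - e(4) = 17 - 11 = 6
e(2) = e(4) - e(3) = 11 - 6 = 5
e(1) = e(3) - e(2) = 6 - 5 = 1
e(0) = e(2) - e(1) = 5 - 1 = 4

e(0) = 4, e(1) = 1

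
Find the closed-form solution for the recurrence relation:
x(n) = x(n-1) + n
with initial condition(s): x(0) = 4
Recurrence: x(n) = x(n-1) + n, initial: x(0) = 4.
Telescoping: x(n) = x(0) + Σᵢ₌₁ⁿ i = 4 + n(n+1)/2.

x(n) = n(n+1)/2 + 4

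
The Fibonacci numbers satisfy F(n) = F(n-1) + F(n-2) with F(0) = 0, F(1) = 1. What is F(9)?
Computing the sequence terms:
0, 1, 1, 2, 3, 5, 8, 13, 21, 34

34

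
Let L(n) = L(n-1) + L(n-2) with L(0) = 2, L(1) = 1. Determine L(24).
Computing the sequence terms:
2, 1, 3, 4, 7, 11, 18, 29, 47, 76, 123, 199, 322, 521, 843, 1364, 2207, 3571, 5778, 9349, 15127, 24476, 39603, 64079, 103682

103682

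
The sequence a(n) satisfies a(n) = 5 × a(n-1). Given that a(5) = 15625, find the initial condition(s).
In general a(n) = 5ⁿ · a(0). At n = 5: a(0) = a(5) / 5^5 = 15625 / 3125 = 5.

a(0) = 5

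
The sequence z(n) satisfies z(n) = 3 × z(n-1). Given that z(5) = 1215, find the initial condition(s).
In general z(n) = 3ⁿ · z(0). At n = 5: z(0) = z(5) / 3^5 = 1215 / 243 = 5.

z(0) = 5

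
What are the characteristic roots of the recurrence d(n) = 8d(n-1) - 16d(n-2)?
Substitute d(n) = rⁿ and divide through by rⁿ⁻²: r² - 8r + 16 = 0
Factor: (r - 4)² = 0, so r = 4 (double root).
General solution: d(n) = (A + Bn)·4ⁿ

Characteristic: r² - 8r + 16 = 0, Roots: r = 4 (double root)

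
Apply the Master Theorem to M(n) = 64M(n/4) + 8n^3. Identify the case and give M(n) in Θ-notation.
Master Theorem template: M(n) = a·M(n/b) + f(n).
Here: a=64, b=4, f(n)=8n^3
Compute log_b(a) = log_4(64) = 3.
f(n) = 8n^3 = Θ(n^3). Case 2: M(n) = Θ(n^3 log n).

Case 2: M(n) = Θ(n^3 log n)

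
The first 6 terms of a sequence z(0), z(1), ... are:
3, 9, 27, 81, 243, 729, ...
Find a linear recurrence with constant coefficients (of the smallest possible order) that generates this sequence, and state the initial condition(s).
Look for the lowest-order linear relation among consecutive terms.
Observation: each term is 3× the previous.
Check at n=2: 3·9 = 27. ✓

z(n) = 3 × z(n-1), z(0) = 3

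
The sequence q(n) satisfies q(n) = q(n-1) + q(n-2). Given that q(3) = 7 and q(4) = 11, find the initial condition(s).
Work backwards using q(k) = q(k+2) - q(k+1):
q(2) = q(4) - q(3) = 11 - 7 = 4
q(1) = q(3) - q(2) = 7 - 4 = 3
q(0) = q(2) - q(1) = 4 - 3 = 1

q(0) = 1, q(1) = 3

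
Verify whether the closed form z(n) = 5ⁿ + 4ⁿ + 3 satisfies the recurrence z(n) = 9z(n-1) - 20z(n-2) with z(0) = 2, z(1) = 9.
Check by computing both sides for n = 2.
From the recurrence with z(0) = 2, z(1) = 9:
  z(0) = 2, z(1) = 9, z(2) = 41
  so the recurrence gives z(2) = 41.
From the proposed closed form z(n) = 5ⁿ + 4ⁿ + 3:
  z(2) = 44.
The recurrence gives 41 but the closed form gives 44, so the closed form does not satisfy the recurrence.

No, the closed form is incorrect.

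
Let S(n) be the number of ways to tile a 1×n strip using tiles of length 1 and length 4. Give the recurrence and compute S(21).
Condition on the last tile: it has length 1 (leaving a 1×(n-1) strip) or length 4 (leaving a 1×(n-4) strip), so S(n) = S(n-1) + S(n-4) (order-4 linear recurrence).
For 0 ≤ i < 4 only unit tiles fit, so S(i) = 1.
Iterating the recurrence: S(4) = 2, S(5) = 3, S(6) = 4, S(7) = 5, S(8) = 7, S(9) = 10, S(10) = 14, S(11) = 19, S(12) = 26, S(13) = 36, S(14) = 50, S(15) = 69, S(16) = 95, S(17) = 131, S(18) = 181, S(19) = 250, S(20) = 345, S(21) = 476.

S(n) = S(n-1) + S(n-4), with S(i) = 1 for 0 ≤ i < 4; S(21) = 476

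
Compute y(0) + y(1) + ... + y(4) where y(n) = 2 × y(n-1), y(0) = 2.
Computing the sequence terms: 2, 4, 8, 16, 32
Adding these values together:

62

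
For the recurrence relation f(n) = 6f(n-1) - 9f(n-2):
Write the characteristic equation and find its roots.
Substitute f(n) = rⁿ and divide through by rⁿ⁻²: r² - 6r + 9 = 0
Factor: (r - 3)² = 0, so r = 3 (double root).
General solution: f(n) = (A + Bn)·3ⁿ

Characteristic: r² - 6r + 9 = 0, Roots: r = 3 (double root)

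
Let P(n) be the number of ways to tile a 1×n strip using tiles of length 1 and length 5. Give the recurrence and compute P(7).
Condition on the last tile: it has length 1 (leaving a 1×(n-1) strip) or length 5 (leaving a 1×(n-5) strip), so P(n) = P(n-1) + P(n-5) (order-5 linear recurrence).
For 0 ≤ i < 5 only unit tiles fit, so P(i) = 1.
Iterating the recurrence: P(5) = 2, P(6) = 3, P(7) = 4.

P(n) = P(n-1) + P(n-5), with P(i) = 1 for 0 ≤ i < 5; P(7) = 4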